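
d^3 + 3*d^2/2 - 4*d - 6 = (d - 2)*(d + 3/2)*(d + 2)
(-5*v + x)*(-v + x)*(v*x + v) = 5*v^3*x + 5*v^3 - 6*v^2*x^2 - 6*v^2*x + v*x^3 + v*x^2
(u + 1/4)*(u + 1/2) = u^2 + 3*u/4 + 1/8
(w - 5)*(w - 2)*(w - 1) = w^3 - 8*w^2 + 17*w - 10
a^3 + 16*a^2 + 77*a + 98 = (a + 2)*(a + 7)^2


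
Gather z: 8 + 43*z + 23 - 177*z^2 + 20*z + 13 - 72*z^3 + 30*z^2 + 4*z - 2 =-72*z^3 - 147*z^2 + 67*z + 42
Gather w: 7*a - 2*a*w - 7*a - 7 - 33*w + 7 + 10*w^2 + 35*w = 10*w^2 + w*(2 - 2*a)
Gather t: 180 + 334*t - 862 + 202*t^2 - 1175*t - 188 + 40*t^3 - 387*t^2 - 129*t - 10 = 40*t^3 - 185*t^2 - 970*t - 880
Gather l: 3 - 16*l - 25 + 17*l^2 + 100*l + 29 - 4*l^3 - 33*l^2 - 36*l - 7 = -4*l^3 - 16*l^2 + 48*l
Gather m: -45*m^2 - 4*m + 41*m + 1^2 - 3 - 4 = -45*m^2 + 37*m - 6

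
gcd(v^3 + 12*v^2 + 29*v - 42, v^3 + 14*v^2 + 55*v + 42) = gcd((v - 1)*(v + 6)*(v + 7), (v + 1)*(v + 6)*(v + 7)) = v^2 + 13*v + 42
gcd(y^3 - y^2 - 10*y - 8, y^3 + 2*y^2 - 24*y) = y - 4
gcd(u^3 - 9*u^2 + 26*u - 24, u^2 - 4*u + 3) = u - 3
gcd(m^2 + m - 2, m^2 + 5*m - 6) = m - 1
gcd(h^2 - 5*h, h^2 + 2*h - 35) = h - 5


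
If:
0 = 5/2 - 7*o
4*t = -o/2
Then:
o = 5/14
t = -5/112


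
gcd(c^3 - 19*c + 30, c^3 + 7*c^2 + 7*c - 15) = c + 5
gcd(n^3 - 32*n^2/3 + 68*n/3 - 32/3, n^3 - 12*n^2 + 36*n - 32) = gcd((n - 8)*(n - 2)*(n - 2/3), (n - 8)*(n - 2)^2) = n^2 - 10*n + 16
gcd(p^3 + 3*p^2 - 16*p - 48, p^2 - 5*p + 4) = p - 4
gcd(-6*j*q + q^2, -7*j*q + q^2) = q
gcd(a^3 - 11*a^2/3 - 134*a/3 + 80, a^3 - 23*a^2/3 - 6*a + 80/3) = a^2 - 29*a/3 + 40/3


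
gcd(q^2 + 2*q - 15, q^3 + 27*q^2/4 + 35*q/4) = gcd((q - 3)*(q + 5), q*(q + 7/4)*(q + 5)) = q + 5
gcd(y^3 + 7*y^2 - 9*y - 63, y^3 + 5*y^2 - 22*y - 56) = y + 7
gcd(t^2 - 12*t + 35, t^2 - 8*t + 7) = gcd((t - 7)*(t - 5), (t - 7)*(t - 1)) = t - 7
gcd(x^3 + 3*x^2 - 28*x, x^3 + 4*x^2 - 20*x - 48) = x - 4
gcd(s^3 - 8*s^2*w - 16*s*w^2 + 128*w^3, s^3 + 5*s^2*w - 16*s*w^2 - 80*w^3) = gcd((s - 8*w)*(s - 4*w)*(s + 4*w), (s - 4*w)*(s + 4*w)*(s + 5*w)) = s^2 - 16*w^2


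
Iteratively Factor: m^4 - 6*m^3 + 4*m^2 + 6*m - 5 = (m - 1)*(m^3 - 5*m^2 - m + 5) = (m - 5)*(m - 1)*(m^2 - 1) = (m - 5)*(m - 1)^2*(m + 1)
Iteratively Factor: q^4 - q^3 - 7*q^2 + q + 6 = (q + 2)*(q^3 - 3*q^2 - q + 3) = (q - 3)*(q + 2)*(q^2 - 1) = (q - 3)*(q - 1)*(q + 2)*(q + 1)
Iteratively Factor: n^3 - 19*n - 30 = (n + 2)*(n^2 - 2*n - 15) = (n - 5)*(n + 2)*(n + 3)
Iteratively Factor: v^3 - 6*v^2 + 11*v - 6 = (v - 2)*(v^2 - 4*v + 3) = (v - 3)*(v - 2)*(v - 1)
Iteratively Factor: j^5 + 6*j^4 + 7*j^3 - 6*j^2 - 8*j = (j - 1)*(j^4 + 7*j^3 + 14*j^2 + 8*j) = (j - 1)*(j + 4)*(j^3 + 3*j^2 + 2*j) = (j - 1)*(j + 1)*(j + 4)*(j^2 + 2*j) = (j - 1)*(j + 1)*(j + 2)*(j + 4)*(j)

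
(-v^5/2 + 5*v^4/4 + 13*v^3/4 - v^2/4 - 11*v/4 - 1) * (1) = -v^5/2 + 5*v^4/4 + 13*v^3/4 - v^2/4 - 11*v/4 - 1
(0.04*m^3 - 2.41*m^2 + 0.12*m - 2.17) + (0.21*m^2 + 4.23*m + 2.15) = 0.04*m^3 - 2.2*m^2 + 4.35*m - 0.02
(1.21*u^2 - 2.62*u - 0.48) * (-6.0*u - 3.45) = -7.26*u^3 + 11.5455*u^2 + 11.919*u + 1.656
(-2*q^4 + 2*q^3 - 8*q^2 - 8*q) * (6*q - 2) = -12*q^5 + 16*q^4 - 52*q^3 - 32*q^2 + 16*q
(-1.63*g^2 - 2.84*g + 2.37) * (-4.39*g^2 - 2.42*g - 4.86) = 7.1557*g^4 + 16.4122*g^3 + 4.3903*g^2 + 8.067*g - 11.5182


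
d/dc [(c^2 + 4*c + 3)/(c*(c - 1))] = (-5*c^2 - 6*c + 3)/(c^2*(c^2 - 2*c + 1))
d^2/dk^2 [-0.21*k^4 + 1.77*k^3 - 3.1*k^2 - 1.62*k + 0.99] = -2.52*k^2 + 10.62*k - 6.2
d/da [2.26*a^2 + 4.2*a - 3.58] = 4.52*a + 4.2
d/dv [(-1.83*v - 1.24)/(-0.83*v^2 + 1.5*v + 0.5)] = (-1.5189*v^2 - 2.0584*v + 0.945)/(0.6889*v^4 - 2.49*v^3 + 1.42*v^2 + 1.5*v + 0.25)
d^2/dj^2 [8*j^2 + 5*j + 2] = 16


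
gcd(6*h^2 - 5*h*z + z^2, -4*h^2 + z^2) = -2*h + z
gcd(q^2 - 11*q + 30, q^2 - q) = 1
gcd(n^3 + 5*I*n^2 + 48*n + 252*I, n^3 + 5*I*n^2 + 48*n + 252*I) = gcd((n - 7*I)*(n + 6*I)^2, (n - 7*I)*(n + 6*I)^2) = n^3 + 5*I*n^2 + 48*n + 252*I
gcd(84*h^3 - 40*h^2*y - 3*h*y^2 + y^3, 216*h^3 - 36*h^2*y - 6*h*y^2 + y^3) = 6*h + y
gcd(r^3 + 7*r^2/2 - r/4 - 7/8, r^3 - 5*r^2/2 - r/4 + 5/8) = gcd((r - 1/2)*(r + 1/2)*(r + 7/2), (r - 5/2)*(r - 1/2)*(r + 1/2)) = r^2 - 1/4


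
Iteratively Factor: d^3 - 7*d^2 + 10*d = (d - 5)*(d^2 - 2*d) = d*(d - 5)*(d - 2)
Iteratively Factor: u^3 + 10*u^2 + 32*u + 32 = (u + 2)*(u^2 + 8*u + 16) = (u + 2)*(u + 4)*(u + 4)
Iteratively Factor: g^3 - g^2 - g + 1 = (g - 1)*(g^2 - 1) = (g - 1)*(g + 1)*(g - 1)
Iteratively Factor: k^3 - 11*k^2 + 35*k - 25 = (k - 5)*(k^2 - 6*k + 5) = (k - 5)*(k - 1)*(k - 5)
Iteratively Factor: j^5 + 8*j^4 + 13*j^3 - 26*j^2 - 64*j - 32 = (j + 4)*(j^4 + 4*j^3 - 3*j^2 - 14*j - 8) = (j - 2)*(j + 4)*(j^3 + 6*j^2 + 9*j + 4) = (j - 2)*(j + 1)*(j + 4)*(j^2 + 5*j + 4) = (j - 2)*(j + 1)^2*(j + 4)*(j + 4)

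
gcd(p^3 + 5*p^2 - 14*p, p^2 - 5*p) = p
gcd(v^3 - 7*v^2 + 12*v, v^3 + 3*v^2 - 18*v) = v^2 - 3*v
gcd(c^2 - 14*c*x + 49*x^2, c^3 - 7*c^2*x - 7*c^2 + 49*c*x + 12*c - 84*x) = -c + 7*x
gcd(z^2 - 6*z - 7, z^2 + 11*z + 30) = 1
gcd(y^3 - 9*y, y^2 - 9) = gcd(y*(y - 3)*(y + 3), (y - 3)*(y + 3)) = y^2 - 9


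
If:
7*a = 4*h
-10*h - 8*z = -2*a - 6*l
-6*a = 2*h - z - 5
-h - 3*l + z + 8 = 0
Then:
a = 23/38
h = 161/152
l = 1169/456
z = 3/4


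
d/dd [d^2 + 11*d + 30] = 2*d + 11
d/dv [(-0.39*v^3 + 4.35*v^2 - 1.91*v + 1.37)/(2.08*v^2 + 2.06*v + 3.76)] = (-0.8112*v^4 - 1.6068*v^3 + 8.5346*v^2 + 27.0128*v - 10.0038)/(4.3264*v^4 + 8.5696*v^3 + 19.8852*v^2 + 15.4912*v + 14.1376)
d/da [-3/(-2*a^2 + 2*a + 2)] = 3*(1 - 2*a)/(2*(-a^2 + a + 1)^2)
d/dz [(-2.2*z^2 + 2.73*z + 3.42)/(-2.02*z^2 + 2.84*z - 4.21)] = (-0.7334*z^2 + 32.3408*z - 21.2061)/(4.0804*z^4 - 11.4736*z^3 + 25.074*z^2 - 23.9128*z + 17.7241)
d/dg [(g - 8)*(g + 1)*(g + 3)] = 3*g^2 - 8*g - 29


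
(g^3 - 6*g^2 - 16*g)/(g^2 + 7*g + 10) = g*(g - 8)/(g + 5)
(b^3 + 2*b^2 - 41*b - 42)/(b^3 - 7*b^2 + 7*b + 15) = (b^2 + b - 42)/(b^2 - 8*b + 15)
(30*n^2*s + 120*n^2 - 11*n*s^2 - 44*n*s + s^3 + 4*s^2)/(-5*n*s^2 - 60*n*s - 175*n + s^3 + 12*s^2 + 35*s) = (-6*n*s - 24*n + s^2 + 4*s)/(s^2 + 12*s + 35)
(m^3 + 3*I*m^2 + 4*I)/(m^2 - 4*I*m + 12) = (m^2 + I*m + 2)/(m - 6*I)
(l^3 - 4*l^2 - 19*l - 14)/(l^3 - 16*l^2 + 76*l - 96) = (l^3 - 4*l^2 - 19*l - 14)/(l^3 - 16*l^2 + 76*l - 96)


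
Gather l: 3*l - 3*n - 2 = 3*l - 3*n - 2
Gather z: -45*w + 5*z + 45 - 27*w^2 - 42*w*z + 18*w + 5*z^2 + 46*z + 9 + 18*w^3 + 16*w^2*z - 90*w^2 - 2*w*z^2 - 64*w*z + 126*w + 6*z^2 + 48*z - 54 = 18*w^3 - 117*w^2 + 99*w + z^2*(11 - 2*w) + z*(16*w^2 - 106*w + 99)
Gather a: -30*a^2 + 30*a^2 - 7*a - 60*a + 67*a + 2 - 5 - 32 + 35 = 0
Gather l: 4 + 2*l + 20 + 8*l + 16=10*l + 40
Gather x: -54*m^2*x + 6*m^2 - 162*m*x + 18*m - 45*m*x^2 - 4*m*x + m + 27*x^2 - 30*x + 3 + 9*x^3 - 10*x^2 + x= 6*m^2 + 19*m + 9*x^3 + x^2*(17 - 45*m) + x*(-54*m^2 - 166*m - 29) + 3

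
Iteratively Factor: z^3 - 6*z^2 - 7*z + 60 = (z - 4)*(z^2 - 2*z - 15) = (z - 4)*(z + 3)*(z - 5)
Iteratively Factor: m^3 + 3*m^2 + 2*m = (m + 2)*(m^2 + m) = m*(m + 2)*(m + 1)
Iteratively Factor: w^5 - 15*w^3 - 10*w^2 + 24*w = (w - 1)*(w^4 + w^3 - 14*w^2 - 24*w) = (w - 4)*(w - 1)*(w^3 + 5*w^2 + 6*w) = (w - 4)*(w - 1)*(w + 2)*(w^2 + 3*w) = w*(w - 4)*(w - 1)*(w + 2)*(w + 3)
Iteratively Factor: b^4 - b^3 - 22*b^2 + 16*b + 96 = (b - 4)*(b^3 + 3*b^2 - 10*b - 24) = (b - 4)*(b + 4)*(b^2 - b - 6) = (b - 4)*(b + 2)*(b + 4)*(b - 3)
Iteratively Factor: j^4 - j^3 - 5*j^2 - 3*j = (j + 1)*(j^3 - 2*j^2 - 3*j) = (j - 3)*(j + 1)*(j^2 + j) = j*(j - 3)*(j + 1)*(j + 1)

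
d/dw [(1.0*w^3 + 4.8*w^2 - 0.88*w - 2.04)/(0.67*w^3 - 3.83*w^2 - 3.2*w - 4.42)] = (-7.046*w^4 - 5.2208*w^3 - 27.89*w^2 - 58.0584*w - 2.6384)/(0.4489*w^6 - 5.1322*w^5 + 10.3809*w^4 + 18.5892*w^3 + 44.0972*w^2 + 28.288*w + 19.5364)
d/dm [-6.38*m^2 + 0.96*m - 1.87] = 0.96 - 12.76*m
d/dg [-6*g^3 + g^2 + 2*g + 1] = -18*g^2 + 2*g + 2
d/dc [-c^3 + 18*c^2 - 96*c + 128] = -3*c^2 + 36*c - 96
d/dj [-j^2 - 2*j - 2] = -2*j - 2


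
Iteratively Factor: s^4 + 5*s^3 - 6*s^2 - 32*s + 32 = (s - 2)*(s^3 + 7*s^2 + 8*s - 16) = (s - 2)*(s + 4)*(s^2 + 3*s - 4) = (s - 2)*(s - 1)*(s + 4)*(s + 4)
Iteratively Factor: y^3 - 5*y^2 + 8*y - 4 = (y - 1)*(y^2 - 4*y + 4) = (y - 2)*(y - 1)*(y - 2)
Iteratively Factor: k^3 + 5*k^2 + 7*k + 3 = (k + 1)*(k^2 + 4*k + 3) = (k + 1)*(k + 3)*(k + 1)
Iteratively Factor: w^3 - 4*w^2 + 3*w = (w - 3)*(w^2 - w) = w*(w - 3)*(w - 1)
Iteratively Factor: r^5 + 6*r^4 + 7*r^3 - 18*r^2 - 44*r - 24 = (r + 2)*(r^4 + 4*r^3 - r^2 - 16*r - 12) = (r + 2)^2*(r^3 + 2*r^2 - 5*r - 6) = (r + 2)^2*(r + 3)*(r^2 - r - 2) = (r - 2)*(r + 2)^2*(r + 3)*(r + 1)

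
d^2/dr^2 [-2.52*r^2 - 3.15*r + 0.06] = -5.04000000000000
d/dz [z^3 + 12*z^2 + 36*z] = 3*z^2 + 24*z + 36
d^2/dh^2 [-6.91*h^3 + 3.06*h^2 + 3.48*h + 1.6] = 6.12 - 41.46*h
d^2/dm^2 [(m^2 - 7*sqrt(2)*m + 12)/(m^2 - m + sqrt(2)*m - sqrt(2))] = 2*((2*m - 1 + sqrt(2))^2*(m^2 - 7*sqrt(2)*m + 12) + (-m^2 + 7*sqrt(2)*m - (2*m - 7*sqrt(2))*(2*m - 1 + sqrt(2)) - 12)*(m^2 - m + sqrt(2)*m - sqrt(2)) + (m^2 - m + sqrt(2)*m - sqrt(2))^2)/(m^2 - m + sqrt(2)*m - sqrt(2))^3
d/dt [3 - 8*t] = -8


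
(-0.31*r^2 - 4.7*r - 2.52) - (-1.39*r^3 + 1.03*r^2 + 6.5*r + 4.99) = 1.39*r^3 - 1.34*r^2 - 11.2*r - 7.51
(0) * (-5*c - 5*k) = 0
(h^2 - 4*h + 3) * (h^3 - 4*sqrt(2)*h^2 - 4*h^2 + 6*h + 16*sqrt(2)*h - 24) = h^5 - 8*h^4 - 4*sqrt(2)*h^4 + 25*h^3 + 32*sqrt(2)*h^3 - 76*sqrt(2)*h^2 - 60*h^2 + 48*sqrt(2)*h + 114*h - 72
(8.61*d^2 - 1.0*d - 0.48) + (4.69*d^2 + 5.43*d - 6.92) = 13.3*d^2 + 4.43*d - 7.4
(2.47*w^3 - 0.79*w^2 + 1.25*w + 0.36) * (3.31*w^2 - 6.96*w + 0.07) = 8.1757*w^5 - 19.8061*w^4 + 9.8088*w^3 - 7.5637*w^2 - 2.4181*w + 0.0252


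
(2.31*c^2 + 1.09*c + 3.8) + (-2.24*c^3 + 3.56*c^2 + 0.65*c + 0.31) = -2.24*c^3 + 5.87*c^2 + 1.74*c + 4.11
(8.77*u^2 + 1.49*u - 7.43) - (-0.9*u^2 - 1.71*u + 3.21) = 9.67*u^2 + 3.2*u - 10.64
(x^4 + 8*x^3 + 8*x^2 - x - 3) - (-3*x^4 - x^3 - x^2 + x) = 4*x^4 + 9*x^3 + 9*x^2 - 2*x - 3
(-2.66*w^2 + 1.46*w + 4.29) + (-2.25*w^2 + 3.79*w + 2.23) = -4.91*w^2 + 5.25*w + 6.52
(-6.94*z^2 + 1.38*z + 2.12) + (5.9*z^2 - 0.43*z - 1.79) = -1.04*z^2 + 0.95*z + 0.33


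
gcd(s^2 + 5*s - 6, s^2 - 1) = s - 1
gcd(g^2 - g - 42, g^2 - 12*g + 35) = g - 7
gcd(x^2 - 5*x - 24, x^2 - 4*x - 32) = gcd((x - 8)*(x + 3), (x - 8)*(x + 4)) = x - 8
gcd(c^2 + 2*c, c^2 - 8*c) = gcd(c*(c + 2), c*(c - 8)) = c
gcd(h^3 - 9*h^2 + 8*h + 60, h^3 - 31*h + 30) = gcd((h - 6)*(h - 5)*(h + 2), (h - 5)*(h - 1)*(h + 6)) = h - 5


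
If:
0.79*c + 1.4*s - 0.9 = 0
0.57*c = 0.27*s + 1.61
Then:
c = 2.47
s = -0.75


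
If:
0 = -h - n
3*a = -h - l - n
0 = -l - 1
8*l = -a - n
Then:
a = 1/3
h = -23/3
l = -1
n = 23/3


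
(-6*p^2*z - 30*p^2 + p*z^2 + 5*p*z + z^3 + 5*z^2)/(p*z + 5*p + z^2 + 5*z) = (-6*p^2 + p*z + z^2)/(p + z)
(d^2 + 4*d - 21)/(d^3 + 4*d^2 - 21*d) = 1/d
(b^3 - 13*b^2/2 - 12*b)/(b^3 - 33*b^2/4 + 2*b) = 2*(2*b + 3)/(4*b - 1)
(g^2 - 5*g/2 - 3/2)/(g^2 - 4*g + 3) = (g + 1/2)/(g - 1)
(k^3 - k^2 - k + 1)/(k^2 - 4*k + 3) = (k^2 - 1)/(k - 3)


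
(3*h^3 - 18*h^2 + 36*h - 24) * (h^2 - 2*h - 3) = 3*h^5 - 24*h^4 + 63*h^3 - 42*h^2 - 60*h + 72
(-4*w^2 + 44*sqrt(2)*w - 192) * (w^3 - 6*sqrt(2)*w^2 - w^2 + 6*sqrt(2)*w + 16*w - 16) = -4*w^5 + 4*w^4 + 68*sqrt(2)*w^4 - 784*w^3 - 68*sqrt(2)*w^3 + 784*w^2 + 1856*sqrt(2)*w^2 - 3072*w - 1856*sqrt(2)*w + 3072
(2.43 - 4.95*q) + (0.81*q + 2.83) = 5.26 - 4.14*q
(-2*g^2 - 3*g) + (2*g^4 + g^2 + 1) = 2*g^4 - g^2 - 3*g + 1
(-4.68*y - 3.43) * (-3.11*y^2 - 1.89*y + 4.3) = 14.5548*y^3 + 19.5125*y^2 - 13.6413*y - 14.749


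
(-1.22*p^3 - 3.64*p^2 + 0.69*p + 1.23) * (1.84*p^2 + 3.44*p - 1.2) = -2.2448*p^5 - 10.8944*p^4 - 9.788*p^3 + 9.0048*p^2 + 3.4032*p - 1.476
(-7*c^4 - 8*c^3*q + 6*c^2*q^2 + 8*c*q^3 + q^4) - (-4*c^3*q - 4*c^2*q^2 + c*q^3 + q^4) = -7*c^4 - 4*c^3*q + 10*c^2*q^2 + 7*c*q^3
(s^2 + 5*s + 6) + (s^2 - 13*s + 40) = 2*s^2 - 8*s + 46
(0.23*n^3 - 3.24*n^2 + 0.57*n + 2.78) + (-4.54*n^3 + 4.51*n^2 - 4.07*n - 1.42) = -4.31*n^3 + 1.27*n^2 - 3.5*n + 1.36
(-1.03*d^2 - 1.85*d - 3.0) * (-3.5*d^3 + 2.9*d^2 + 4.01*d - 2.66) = 3.605*d^5 + 3.488*d^4 + 1.0047*d^3 - 13.3787*d^2 - 7.109*d + 7.98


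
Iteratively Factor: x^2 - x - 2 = (x + 1)*(x - 2)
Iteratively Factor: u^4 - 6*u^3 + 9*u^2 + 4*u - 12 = (u - 2)*(u^3 - 4*u^2 + u + 6) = (u - 2)^2*(u^2 - 2*u - 3) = (u - 3)*(u - 2)^2*(u + 1)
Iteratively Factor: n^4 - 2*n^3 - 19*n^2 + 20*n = (n)*(n^3 - 2*n^2 - 19*n + 20) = n*(n - 5)*(n^2 + 3*n - 4) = n*(n - 5)*(n + 4)*(n - 1)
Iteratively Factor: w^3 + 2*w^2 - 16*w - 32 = (w + 2)*(w^2 - 16) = (w - 4)*(w + 2)*(w + 4)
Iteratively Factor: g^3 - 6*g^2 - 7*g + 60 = (g - 4)*(g^2 - 2*g - 15) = (g - 5)*(g - 4)*(g + 3)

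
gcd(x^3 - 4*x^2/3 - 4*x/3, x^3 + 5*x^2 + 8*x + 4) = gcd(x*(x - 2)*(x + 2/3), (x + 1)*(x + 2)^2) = 1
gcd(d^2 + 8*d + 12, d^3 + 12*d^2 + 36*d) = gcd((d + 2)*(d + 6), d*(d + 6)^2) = d + 6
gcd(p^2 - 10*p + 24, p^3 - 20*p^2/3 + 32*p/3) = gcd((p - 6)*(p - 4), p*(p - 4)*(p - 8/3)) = p - 4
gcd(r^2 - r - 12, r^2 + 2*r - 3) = r + 3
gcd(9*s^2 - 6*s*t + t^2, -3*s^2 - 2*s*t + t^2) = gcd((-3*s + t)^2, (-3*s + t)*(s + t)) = 3*s - t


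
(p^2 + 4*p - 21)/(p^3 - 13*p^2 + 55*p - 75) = (p + 7)/(p^2 - 10*p + 25)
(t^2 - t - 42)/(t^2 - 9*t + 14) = (t + 6)/(t - 2)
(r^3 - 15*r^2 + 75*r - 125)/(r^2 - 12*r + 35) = (r^2 - 10*r + 25)/(r - 7)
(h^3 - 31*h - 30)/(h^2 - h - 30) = h + 1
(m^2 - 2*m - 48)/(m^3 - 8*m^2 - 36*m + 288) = 1/(m - 6)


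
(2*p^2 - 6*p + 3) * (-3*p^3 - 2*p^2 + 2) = -6*p^5 + 14*p^4 + 3*p^3 - 2*p^2 - 12*p + 6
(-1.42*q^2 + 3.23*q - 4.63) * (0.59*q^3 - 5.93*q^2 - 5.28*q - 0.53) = -0.8378*q^5 + 10.3263*q^4 - 14.388*q^3 + 11.1541*q^2 + 22.7345*q + 2.4539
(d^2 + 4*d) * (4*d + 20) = 4*d^3 + 36*d^2 + 80*d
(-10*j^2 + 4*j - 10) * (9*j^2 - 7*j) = -90*j^4 + 106*j^3 - 118*j^2 + 70*j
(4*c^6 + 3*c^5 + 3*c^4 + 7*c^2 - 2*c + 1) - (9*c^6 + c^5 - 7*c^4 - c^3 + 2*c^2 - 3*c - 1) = -5*c^6 + 2*c^5 + 10*c^4 + c^3 + 5*c^2 + c + 2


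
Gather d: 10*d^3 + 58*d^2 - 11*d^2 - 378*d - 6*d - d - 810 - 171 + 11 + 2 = 10*d^3 + 47*d^2 - 385*d - 968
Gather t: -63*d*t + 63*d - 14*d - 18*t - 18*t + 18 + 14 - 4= 49*d + t*(-63*d - 36) + 28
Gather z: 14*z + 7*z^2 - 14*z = 7*z^2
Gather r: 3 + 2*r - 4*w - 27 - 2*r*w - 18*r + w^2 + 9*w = r*(-2*w - 16) + w^2 + 5*w - 24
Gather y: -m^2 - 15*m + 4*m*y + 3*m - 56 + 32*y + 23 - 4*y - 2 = -m^2 - 12*m + y*(4*m + 28) - 35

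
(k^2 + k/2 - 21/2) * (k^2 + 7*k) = k^4 + 15*k^3/2 - 7*k^2 - 147*k/2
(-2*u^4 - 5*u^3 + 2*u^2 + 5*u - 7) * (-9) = 18*u^4 + 45*u^3 - 18*u^2 - 45*u + 63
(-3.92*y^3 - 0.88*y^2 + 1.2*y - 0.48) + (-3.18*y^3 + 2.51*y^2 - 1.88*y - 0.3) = -7.1*y^3 + 1.63*y^2 - 0.68*y - 0.78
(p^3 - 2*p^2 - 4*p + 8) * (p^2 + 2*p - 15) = p^5 - 23*p^3 + 30*p^2 + 76*p - 120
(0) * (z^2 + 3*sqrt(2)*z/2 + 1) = 0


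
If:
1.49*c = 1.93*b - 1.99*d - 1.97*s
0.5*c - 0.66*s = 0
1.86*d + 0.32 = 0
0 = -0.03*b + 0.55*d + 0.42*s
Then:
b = 0.33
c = 0.33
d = -0.17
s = 0.25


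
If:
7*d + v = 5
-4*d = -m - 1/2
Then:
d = 5/7 - v/7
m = 33/14 - 4*v/7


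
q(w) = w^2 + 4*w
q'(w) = 2*w + 4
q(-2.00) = -4.00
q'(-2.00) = 0.00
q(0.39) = 1.71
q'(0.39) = 4.78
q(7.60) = 88.16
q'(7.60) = 19.20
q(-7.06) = 21.60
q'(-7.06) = -10.12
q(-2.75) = -3.44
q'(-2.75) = -1.50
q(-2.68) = -3.54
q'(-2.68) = -1.36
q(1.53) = 8.46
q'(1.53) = 7.06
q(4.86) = 43.06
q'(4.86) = 13.72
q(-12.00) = 96.00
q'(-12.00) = -20.00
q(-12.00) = 96.00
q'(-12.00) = -20.00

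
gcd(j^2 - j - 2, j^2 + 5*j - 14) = j - 2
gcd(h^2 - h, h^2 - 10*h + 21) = 1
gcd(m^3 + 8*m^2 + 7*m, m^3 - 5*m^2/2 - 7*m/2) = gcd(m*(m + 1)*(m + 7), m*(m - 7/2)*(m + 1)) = m^2 + m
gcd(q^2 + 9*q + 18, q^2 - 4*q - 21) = q + 3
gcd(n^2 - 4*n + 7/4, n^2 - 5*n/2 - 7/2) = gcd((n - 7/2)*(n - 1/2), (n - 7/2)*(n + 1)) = n - 7/2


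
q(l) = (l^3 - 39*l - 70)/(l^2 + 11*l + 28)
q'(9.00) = 0.77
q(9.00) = 1.48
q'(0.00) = -0.41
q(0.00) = -2.50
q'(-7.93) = -53.43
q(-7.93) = -70.98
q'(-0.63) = -0.80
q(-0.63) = -2.13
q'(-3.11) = -11.34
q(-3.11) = 6.13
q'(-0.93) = -1.04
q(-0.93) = -1.85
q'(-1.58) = -1.84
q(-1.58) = -0.94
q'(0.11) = -0.36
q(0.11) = -2.54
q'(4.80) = 0.57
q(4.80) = -1.41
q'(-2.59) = -5.09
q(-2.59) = 2.19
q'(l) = (-2*l - 11)*(l^3 - 39*l - 70)/(l^2 + 11*l + 28)^2 + (3*l^2 - 39)/(l^2 + 11*l + 28) = (l^4 + 22*l^3 + 123*l^2 + 140*l - 322)/(l^4 + 22*l^3 + 177*l^2 + 616*l + 784)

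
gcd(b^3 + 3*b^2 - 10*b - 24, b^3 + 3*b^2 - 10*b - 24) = b^3 + 3*b^2 - 10*b - 24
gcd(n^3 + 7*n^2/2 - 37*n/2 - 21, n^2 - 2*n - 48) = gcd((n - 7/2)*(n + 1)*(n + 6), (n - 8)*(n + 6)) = n + 6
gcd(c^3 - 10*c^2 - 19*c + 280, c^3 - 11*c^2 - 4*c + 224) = c^2 - 15*c + 56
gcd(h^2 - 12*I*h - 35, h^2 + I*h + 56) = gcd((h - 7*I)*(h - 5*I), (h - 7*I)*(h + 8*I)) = h - 7*I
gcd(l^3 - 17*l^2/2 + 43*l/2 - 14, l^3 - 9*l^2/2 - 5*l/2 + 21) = l - 7/2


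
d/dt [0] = 0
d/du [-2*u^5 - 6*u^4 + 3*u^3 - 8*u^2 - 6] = u*(-10*u^3 - 24*u^2 + 9*u - 16)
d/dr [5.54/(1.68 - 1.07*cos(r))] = -5.9278*sin(r)/(1.07*cos(r) - 1.68)^2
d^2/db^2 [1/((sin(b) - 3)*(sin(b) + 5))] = (-4*sin(b)^4 - 6*sin(b)^3 - 58*sin(b)^2 - 18*sin(b) + 38)/((sin(b) - 3)^3*(sin(b) + 5)^3)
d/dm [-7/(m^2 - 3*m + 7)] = 7*(2*m - 3)/(m^2 - 3*m + 7)^2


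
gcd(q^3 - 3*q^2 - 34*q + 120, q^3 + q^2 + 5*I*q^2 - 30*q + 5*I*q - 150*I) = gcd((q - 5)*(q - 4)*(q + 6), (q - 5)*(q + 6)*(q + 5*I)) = q^2 + q - 30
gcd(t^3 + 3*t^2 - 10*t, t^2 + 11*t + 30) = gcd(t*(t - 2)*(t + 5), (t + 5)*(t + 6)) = t + 5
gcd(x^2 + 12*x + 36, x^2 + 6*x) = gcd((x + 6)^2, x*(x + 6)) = x + 6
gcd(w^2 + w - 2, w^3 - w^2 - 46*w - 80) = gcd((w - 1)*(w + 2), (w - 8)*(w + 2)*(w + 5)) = w + 2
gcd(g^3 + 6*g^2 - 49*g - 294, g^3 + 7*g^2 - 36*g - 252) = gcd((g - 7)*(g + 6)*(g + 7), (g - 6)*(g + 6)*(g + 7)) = g^2 + 13*g + 42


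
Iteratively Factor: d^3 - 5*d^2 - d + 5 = (d + 1)*(d^2 - 6*d + 5) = (d - 1)*(d + 1)*(d - 5)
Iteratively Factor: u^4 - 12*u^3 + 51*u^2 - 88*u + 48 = (u - 1)*(u^3 - 11*u^2 + 40*u - 48) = (u - 4)*(u - 1)*(u^2 - 7*u + 12) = (u - 4)*(u - 3)*(u - 1)*(u - 4)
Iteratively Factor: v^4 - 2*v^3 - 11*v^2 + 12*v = (v - 4)*(v^3 + 2*v^2 - 3*v) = (v - 4)*(v + 3)*(v^2 - v) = v*(v - 4)*(v + 3)*(v - 1)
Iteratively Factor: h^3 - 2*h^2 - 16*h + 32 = (h - 2)*(h^2 - 16) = (h - 4)*(h - 2)*(h + 4)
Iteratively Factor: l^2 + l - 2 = (l + 2)*(l - 1)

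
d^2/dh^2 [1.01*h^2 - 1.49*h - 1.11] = 2.02000000000000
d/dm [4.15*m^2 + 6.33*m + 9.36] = 8.3*m + 6.33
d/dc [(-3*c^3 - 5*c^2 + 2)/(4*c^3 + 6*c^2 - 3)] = c*(2*c^3 + 3*c + 6)/(16*c^6 + 48*c^5 + 36*c^4 - 24*c^3 - 36*c^2 + 9)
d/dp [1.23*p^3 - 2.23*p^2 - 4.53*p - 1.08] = 3.69*p^2 - 4.46*p - 4.53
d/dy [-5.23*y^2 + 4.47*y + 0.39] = 4.47 - 10.46*y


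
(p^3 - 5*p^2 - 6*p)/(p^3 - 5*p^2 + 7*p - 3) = p*(p^2 - 5*p - 6)/(p^3 - 5*p^2 + 7*p - 3)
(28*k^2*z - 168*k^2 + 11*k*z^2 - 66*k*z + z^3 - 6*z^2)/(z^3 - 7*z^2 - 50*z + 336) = (28*k^2 + 11*k*z + z^2)/(z^2 - z - 56)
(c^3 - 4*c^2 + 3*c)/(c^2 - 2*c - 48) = c*(-c^2 + 4*c - 3)/(-c^2 + 2*c + 48)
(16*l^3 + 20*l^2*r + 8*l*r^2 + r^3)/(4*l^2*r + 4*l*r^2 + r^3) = (4*l + r)/r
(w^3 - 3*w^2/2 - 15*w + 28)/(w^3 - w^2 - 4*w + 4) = (w^2 + w/2 - 14)/(w^2 + w - 2)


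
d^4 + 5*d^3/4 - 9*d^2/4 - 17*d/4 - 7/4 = (d - 7/4)*(d + 1)^3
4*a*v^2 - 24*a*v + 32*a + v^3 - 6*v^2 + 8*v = (4*a + v)*(v - 4)*(v - 2)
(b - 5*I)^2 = b^2 - 10*I*b - 25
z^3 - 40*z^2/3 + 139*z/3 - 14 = (z - 7)*(z - 6)*(z - 1/3)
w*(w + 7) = w^2 + 7*w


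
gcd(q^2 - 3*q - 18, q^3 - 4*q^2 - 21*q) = q + 3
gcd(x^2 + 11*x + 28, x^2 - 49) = x + 7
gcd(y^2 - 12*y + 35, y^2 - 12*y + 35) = y^2 - 12*y + 35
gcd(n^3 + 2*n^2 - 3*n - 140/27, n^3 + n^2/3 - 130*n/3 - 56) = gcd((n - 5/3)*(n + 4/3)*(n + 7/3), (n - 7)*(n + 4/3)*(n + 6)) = n + 4/3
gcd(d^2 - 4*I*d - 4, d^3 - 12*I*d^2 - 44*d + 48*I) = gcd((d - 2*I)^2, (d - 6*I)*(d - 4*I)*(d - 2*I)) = d - 2*I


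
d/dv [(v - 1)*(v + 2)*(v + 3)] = 3*v^2 + 8*v + 1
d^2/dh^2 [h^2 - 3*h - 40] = 2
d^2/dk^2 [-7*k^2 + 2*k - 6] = -14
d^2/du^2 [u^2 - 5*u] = 2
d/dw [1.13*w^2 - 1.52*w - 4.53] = 2.26*w - 1.52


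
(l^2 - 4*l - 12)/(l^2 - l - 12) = (-l^2 + 4*l + 12)/(-l^2 + l + 12)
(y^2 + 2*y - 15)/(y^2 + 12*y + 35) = (y - 3)/(y + 7)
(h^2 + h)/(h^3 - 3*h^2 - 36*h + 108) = h*(h + 1)/(h^3 - 3*h^2 - 36*h + 108)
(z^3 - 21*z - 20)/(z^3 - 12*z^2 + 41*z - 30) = (z^2 + 5*z + 4)/(z^2 - 7*z + 6)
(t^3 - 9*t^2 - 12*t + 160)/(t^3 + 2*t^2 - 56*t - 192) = (t - 5)/(t + 6)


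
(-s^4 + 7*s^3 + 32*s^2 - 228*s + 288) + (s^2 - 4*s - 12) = -s^4 + 7*s^3 + 33*s^2 - 232*s + 276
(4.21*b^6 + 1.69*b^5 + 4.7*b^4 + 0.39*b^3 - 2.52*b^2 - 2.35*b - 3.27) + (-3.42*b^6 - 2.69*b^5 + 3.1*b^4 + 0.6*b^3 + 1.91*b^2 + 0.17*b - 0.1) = 0.79*b^6 - 1.0*b^5 + 7.8*b^4 + 0.99*b^3 - 0.61*b^2 - 2.18*b - 3.37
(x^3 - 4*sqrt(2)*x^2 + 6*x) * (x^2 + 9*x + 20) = x^5 - 4*sqrt(2)*x^4 + 9*x^4 - 36*sqrt(2)*x^3 + 26*x^3 - 80*sqrt(2)*x^2 + 54*x^2 + 120*x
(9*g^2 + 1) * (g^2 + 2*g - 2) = 9*g^4 + 18*g^3 - 17*g^2 + 2*g - 2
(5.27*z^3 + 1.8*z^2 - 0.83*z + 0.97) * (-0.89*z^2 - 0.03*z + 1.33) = -4.6903*z^5 - 1.7601*z^4 + 7.6938*z^3 + 1.5556*z^2 - 1.133*z + 1.2901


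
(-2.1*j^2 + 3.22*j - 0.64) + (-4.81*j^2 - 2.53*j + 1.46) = -6.91*j^2 + 0.69*j + 0.82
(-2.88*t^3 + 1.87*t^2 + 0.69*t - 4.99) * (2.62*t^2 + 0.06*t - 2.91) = -7.5456*t^5 + 4.7266*t^4 + 10.3008*t^3 - 18.4741*t^2 - 2.3073*t + 14.5209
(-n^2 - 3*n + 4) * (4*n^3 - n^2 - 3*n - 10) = -4*n^5 - 11*n^4 + 22*n^3 + 15*n^2 + 18*n - 40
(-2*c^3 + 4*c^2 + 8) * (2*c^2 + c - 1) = -4*c^5 + 6*c^4 + 6*c^3 + 12*c^2 + 8*c - 8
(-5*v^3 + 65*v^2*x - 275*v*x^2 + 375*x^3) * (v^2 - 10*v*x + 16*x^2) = -5*v^5 + 115*v^4*x - 1005*v^3*x^2 + 4165*v^2*x^3 - 8150*v*x^4 + 6000*x^5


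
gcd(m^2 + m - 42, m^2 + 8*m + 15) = 1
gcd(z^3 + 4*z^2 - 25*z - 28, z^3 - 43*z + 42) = z + 7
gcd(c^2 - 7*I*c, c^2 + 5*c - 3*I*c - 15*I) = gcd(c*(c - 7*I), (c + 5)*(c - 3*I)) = 1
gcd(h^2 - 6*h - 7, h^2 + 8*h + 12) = 1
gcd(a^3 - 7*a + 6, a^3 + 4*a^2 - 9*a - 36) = a + 3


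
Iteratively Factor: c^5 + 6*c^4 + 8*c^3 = (c)*(c^4 + 6*c^3 + 8*c^2) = c^2*(c^3 + 6*c^2 + 8*c) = c^3*(c^2 + 6*c + 8) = c^3*(c + 2)*(c + 4)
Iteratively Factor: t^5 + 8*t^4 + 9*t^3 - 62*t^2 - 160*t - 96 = (t + 4)*(t^4 + 4*t^3 - 7*t^2 - 34*t - 24) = (t + 1)*(t + 4)*(t^3 + 3*t^2 - 10*t - 24) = (t + 1)*(t + 2)*(t + 4)*(t^2 + t - 12) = (t - 3)*(t + 1)*(t + 2)*(t + 4)*(t + 4)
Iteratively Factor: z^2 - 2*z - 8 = (z - 4)*(z + 2)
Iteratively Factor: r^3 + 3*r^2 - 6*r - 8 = (r + 1)*(r^2 + 2*r - 8) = (r + 1)*(r + 4)*(r - 2)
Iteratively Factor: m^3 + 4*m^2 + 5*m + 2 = (m + 1)*(m^2 + 3*m + 2) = (m + 1)^2*(m + 2)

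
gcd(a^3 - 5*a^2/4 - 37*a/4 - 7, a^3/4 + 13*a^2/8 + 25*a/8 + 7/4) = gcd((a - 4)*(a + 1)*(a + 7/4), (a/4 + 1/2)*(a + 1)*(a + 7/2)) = a + 1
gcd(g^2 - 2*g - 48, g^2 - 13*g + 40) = g - 8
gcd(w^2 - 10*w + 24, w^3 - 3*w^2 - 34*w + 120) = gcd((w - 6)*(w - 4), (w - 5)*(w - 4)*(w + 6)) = w - 4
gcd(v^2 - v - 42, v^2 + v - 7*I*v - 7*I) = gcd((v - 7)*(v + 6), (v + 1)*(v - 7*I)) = 1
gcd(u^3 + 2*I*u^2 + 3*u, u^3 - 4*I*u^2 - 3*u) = u^2 - I*u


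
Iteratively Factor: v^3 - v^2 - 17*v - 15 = (v + 1)*(v^2 - 2*v - 15) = (v - 5)*(v + 1)*(v + 3)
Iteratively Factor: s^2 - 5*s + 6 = (s - 2)*(s - 3)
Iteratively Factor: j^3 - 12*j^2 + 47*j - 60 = (j - 3)*(j^2 - 9*j + 20) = (j - 4)*(j - 3)*(j - 5)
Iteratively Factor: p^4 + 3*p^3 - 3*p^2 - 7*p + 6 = (p + 3)*(p^3 - 3*p + 2) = (p + 2)*(p + 3)*(p^2 - 2*p + 1) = (p - 1)*(p + 2)*(p + 3)*(p - 1)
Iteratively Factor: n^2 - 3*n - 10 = (n + 2)*(n - 5)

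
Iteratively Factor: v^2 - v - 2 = (v + 1)*(v - 2)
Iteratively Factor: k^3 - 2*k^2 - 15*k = (k - 5)*(k^2 + 3*k) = k*(k - 5)*(k + 3)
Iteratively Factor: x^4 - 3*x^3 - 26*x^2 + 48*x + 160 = (x - 5)*(x^3 + 2*x^2 - 16*x - 32) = (x - 5)*(x + 2)*(x^2 - 16) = (x - 5)*(x + 2)*(x + 4)*(x - 4)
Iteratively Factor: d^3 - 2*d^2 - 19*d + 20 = (d - 5)*(d^2 + 3*d - 4) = (d - 5)*(d - 1)*(d + 4)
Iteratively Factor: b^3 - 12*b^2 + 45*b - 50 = (b - 5)*(b^2 - 7*b + 10) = (b - 5)^2*(b - 2)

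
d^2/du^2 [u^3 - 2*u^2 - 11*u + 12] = 6*u - 4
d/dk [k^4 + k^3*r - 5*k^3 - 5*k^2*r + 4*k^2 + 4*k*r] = 4*k^3 + 3*k^2*r - 15*k^2 - 10*k*r + 8*k + 4*r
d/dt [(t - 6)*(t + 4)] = 2*t - 2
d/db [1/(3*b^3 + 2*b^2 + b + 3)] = (-9*b^2 - 4*b - 1)/(3*b^3 + 2*b^2 + b + 3)^2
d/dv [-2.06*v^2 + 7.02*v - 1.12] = 7.02 - 4.12*v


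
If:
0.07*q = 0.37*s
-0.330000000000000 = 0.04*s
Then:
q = -43.61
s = -8.25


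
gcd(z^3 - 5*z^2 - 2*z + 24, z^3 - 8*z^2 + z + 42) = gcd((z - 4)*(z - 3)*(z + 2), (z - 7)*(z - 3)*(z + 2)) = z^2 - z - 6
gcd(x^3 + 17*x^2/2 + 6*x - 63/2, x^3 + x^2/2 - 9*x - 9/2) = x + 3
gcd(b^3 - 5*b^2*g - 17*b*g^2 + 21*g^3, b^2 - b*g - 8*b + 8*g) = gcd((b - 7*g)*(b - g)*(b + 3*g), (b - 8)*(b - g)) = b - g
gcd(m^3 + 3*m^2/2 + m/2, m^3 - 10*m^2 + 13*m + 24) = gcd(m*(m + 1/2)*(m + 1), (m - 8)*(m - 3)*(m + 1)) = m + 1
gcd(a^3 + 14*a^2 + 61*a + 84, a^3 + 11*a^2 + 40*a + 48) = a^2 + 7*a + 12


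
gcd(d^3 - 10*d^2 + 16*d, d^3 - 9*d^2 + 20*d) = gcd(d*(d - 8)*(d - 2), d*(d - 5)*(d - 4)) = d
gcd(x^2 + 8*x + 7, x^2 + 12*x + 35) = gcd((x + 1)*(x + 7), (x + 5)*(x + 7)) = x + 7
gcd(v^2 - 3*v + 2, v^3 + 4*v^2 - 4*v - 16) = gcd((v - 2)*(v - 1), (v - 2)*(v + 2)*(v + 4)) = v - 2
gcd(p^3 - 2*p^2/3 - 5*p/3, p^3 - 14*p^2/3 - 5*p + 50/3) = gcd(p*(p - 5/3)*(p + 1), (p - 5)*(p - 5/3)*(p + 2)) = p - 5/3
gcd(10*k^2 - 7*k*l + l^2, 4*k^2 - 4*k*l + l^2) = 2*k - l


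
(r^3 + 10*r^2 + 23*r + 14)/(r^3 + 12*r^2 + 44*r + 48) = (r^2 + 8*r + 7)/(r^2 + 10*r + 24)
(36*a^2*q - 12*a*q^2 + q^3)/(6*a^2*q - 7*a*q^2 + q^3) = (-6*a + q)/(-a + q)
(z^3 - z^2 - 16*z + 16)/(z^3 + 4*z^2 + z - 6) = (z^2 - 16)/(z^2 + 5*z + 6)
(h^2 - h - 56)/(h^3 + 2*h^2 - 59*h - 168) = 1/(h + 3)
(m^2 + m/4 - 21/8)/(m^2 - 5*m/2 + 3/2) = (m + 7/4)/(m - 1)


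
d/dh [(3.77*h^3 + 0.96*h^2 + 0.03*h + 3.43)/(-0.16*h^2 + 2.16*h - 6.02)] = (-0.6032*h^4 + 16.2864*h^3 - 66.0078*h^2 - 10.4608*h - 7.5894)/(0.0256*h^4 - 0.6912*h^3 + 6.592*h^2 - 26.0064*h + 36.2404)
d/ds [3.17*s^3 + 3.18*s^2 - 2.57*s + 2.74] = 9.51*s^2 + 6.36*s - 2.57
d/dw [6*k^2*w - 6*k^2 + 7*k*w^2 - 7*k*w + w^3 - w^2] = 6*k^2 + 14*k*w - 7*k + 3*w^2 - 2*w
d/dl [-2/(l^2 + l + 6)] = 2*(2*l + 1)/(l^2 + l + 6)^2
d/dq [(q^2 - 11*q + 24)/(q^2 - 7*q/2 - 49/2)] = 2*(15*q^2 - 194*q + 707)/(4*q^4 - 28*q^3 - 147*q^2 + 686*q + 2401)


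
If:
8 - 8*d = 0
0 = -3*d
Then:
No Solution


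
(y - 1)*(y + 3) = y^2 + 2*y - 3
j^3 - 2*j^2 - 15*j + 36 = (j - 3)^2*(j + 4)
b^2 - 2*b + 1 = (b - 1)^2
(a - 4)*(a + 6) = a^2 + 2*a - 24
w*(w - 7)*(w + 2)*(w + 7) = w^4 + 2*w^3 - 49*w^2 - 98*w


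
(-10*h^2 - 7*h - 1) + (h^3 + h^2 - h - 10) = h^3 - 9*h^2 - 8*h - 11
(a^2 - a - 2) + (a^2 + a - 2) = 2*a^2 - 4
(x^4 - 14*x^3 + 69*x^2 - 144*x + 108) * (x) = x^5 - 14*x^4 + 69*x^3 - 144*x^2 + 108*x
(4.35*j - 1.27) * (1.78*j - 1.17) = 7.743*j^2 - 7.3501*j + 1.4859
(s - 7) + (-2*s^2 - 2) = -2*s^2 + s - 9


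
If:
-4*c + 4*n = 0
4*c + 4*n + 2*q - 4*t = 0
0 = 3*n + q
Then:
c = 2*t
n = 2*t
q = -6*t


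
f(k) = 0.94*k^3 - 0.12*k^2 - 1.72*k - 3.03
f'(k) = 2.82*k^2 - 0.24*k - 1.72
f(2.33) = 4.20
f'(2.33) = 13.03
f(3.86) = 42.60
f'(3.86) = 39.37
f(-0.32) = -2.52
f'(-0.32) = -1.35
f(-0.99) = -2.36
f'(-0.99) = 1.28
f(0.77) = -4.00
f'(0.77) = -0.23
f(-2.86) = -21.08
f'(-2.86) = 22.03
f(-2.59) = -15.71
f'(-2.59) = 17.82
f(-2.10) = -8.65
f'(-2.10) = 11.22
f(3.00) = 16.11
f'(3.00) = 22.94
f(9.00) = 657.03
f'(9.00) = 224.54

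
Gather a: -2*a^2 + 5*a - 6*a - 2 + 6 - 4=-2*a^2 - a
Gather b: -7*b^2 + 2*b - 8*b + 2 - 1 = -7*b^2 - 6*b + 1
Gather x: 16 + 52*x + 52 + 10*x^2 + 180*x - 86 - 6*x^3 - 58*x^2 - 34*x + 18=-6*x^3 - 48*x^2 + 198*x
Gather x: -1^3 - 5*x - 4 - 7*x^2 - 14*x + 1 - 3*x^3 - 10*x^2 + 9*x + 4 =-3*x^3 - 17*x^2 - 10*x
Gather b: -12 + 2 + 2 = -8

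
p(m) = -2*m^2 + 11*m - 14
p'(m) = 11 - 4*m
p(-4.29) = -98.00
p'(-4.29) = 28.16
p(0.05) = -13.46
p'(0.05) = 10.80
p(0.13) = -12.60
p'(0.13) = 10.48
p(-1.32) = -32.00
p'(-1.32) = 16.28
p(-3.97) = -89.19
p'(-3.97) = 26.88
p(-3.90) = -87.32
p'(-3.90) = 26.60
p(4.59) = -5.65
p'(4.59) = -7.36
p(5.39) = -12.81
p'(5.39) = -10.56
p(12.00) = -170.00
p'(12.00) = -37.00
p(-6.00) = -152.00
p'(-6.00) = 35.00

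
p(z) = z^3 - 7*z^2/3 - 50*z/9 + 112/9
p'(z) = 3*z^2 - 14*z/3 - 50/9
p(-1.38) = 13.04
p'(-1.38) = 6.60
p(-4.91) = -134.90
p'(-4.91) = 89.68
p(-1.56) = 11.64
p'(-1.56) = 9.03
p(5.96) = 108.16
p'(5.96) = 73.20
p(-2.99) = -18.54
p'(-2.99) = 35.22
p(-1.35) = 13.23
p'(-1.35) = 6.21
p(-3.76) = -52.81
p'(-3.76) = 54.40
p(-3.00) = -18.89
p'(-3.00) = 35.44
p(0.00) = 12.44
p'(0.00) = -5.56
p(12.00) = 1337.78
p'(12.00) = 370.44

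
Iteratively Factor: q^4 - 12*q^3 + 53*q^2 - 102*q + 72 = (q - 4)*(q^3 - 8*q^2 + 21*q - 18) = (q - 4)*(q - 3)*(q^2 - 5*q + 6) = (q - 4)*(q - 3)*(q - 2)*(q - 3)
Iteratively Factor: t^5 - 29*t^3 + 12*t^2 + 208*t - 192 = (t + 4)*(t^4 - 4*t^3 - 13*t^2 + 64*t - 48) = (t - 1)*(t + 4)*(t^3 - 3*t^2 - 16*t + 48) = (t - 3)*(t - 1)*(t + 4)*(t^2 - 16) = (t - 4)*(t - 3)*(t - 1)*(t + 4)*(t + 4)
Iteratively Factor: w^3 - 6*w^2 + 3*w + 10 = (w + 1)*(w^2 - 7*w + 10) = (w - 2)*(w + 1)*(w - 5)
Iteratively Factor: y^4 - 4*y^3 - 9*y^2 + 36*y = (y)*(y^3 - 4*y^2 - 9*y + 36) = y*(y - 3)*(y^2 - y - 12) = y*(y - 4)*(y - 3)*(y + 3)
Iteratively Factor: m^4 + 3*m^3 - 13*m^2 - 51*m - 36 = (m + 3)*(m^3 - 13*m - 12) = (m + 1)*(m + 3)*(m^2 - m - 12) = (m + 1)*(m + 3)^2*(m - 4)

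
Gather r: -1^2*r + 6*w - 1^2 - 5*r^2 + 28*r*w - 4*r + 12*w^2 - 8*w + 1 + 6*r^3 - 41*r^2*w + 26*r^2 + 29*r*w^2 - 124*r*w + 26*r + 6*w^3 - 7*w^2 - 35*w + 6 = 6*r^3 + r^2*(21 - 41*w) + r*(29*w^2 - 96*w + 21) + 6*w^3 + 5*w^2 - 37*w + 6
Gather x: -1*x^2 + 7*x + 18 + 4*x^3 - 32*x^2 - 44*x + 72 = 4*x^3 - 33*x^2 - 37*x + 90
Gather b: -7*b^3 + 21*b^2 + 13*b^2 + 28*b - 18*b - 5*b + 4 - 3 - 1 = -7*b^3 + 34*b^2 + 5*b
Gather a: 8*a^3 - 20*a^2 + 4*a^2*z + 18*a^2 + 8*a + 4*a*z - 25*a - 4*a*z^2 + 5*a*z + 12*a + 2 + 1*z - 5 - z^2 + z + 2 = 8*a^3 + a^2*(4*z - 2) + a*(-4*z^2 + 9*z - 5) - z^2 + 2*z - 1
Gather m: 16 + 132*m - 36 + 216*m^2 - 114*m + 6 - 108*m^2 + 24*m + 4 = 108*m^2 + 42*m - 10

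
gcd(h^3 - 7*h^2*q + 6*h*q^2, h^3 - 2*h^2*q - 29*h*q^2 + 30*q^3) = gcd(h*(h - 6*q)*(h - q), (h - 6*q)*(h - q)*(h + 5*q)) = h^2 - 7*h*q + 6*q^2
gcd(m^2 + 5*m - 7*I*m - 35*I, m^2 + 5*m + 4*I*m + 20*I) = m + 5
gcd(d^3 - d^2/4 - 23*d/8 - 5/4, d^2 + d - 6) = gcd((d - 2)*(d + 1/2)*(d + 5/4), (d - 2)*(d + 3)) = d - 2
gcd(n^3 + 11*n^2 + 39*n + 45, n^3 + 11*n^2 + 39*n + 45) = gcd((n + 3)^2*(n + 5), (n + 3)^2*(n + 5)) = n^3 + 11*n^2 + 39*n + 45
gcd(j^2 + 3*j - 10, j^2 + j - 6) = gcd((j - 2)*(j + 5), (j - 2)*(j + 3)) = j - 2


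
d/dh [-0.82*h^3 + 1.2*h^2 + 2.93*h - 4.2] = -2.46*h^2 + 2.4*h + 2.93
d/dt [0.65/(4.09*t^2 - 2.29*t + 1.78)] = (1.4885 - 5.317*t)/(4.09*t^2 - 2.29*t + 1.78)^2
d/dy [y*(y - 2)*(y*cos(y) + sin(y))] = -y*(y - 2)*(y*sin(y) - 2*cos(y)) + y*(y*cos(y) + sin(y)) + (y - 2)*(y*cos(y) + sin(y))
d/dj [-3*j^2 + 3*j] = 3 - 6*j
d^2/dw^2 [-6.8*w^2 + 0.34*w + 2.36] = -13.6000000000000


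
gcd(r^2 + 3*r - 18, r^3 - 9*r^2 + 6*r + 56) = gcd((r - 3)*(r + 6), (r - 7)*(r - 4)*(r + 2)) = 1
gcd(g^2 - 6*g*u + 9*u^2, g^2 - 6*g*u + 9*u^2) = g^2 - 6*g*u + 9*u^2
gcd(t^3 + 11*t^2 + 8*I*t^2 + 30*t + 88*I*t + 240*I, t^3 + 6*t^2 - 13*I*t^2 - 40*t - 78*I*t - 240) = t + 6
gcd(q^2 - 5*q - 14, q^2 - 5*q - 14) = q^2 - 5*q - 14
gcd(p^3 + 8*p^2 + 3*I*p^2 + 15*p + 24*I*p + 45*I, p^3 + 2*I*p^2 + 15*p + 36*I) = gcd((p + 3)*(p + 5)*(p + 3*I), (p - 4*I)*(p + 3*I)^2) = p + 3*I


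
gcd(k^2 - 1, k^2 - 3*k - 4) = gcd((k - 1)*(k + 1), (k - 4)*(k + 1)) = k + 1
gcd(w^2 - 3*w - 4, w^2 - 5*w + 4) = w - 4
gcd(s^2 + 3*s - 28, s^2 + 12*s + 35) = s + 7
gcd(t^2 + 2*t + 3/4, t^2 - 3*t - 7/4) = t + 1/2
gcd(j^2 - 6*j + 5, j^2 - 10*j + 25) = j - 5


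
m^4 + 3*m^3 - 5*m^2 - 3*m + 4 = (m - 1)^2*(m + 1)*(m + 4)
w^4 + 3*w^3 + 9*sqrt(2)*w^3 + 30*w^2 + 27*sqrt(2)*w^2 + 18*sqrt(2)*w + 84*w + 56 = (w + 1)*(w + 2)*(w + 2*sqrt(2))*(w + 7*sqrt(2))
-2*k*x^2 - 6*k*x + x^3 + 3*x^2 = x*(-2*k + x)*(x + 3)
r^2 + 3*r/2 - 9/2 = (r - 3/2)*(r + 3)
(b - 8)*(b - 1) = b^2 - 9*b + 8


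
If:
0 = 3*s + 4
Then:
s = -4/3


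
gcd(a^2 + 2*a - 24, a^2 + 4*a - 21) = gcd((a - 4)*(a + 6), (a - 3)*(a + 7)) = 1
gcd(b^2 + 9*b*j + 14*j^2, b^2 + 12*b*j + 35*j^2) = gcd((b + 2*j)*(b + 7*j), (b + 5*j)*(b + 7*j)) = b + 7*j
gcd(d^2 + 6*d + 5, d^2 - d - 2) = d + 1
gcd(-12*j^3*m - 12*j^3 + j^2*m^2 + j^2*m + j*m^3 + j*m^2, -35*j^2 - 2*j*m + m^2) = 1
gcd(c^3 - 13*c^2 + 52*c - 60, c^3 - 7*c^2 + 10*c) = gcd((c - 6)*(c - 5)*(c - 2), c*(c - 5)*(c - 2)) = c^2 - 7*c + 10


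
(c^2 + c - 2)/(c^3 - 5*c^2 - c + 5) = (c + 2)/(c^2 - 4*c - 5)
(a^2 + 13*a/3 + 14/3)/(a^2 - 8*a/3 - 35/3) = (a + 2)/(a - 5)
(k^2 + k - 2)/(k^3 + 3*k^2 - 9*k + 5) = (k + 2)/(k^2 + 4*k - 5)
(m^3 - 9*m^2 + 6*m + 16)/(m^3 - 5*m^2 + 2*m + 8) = (m - 8)/(m - 4)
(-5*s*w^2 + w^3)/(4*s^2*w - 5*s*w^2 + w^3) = w*(-5*s + w)/(4*s^2 - 5*s*w + w^2)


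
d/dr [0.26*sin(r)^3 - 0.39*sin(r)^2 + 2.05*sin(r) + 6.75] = (0.78*sin(r)^2 - 0.78*sin(r) + 2.05)*cos(r)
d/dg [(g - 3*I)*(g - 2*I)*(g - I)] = 3*g^2 - 12*I*g - 11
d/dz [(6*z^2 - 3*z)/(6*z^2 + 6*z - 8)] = 3*(9*z^2 - 16*z + 4)/(2*(9*z^4 + 18*z^3 - 15*z^2 - 24*z + 16))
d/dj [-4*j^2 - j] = -8*j - 1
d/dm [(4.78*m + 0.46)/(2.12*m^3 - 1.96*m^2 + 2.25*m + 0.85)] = (-20.2672*m^3 + 6.4432*m^2 + 1.8032*m + 3.028)/(4.4944*m^6 - 8.3104*m^5 + 13.3816*m^4 - 5.216*m^3 + 1.7305*m^2 + 3.825*m + 0.7225)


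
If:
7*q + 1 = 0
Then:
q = -1/7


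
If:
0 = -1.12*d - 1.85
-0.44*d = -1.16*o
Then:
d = -1.65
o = -0.63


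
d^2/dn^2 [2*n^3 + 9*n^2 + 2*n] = 12*n + 18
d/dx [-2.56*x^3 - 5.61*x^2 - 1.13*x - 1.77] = -7.68*x^2 - 11.22*x - 1.13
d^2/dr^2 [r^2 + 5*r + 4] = 2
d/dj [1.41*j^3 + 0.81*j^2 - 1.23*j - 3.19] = 4.23*j^2 + 1.62*j - 1.23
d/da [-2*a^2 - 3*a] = -4*a - 3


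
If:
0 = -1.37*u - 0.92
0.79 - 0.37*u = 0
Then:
No Solution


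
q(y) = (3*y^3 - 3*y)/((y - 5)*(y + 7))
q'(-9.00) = -18.15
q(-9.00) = -77.14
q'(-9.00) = -18.15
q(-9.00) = -77.14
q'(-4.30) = -8.87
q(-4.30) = 8.99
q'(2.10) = -1.58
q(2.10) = -0.81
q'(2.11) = -1.60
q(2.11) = -0.83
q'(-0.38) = 0.05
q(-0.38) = -0.03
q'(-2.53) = -1.73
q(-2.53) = 1.22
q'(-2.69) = -2.03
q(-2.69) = 1.52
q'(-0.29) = 0.06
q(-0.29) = -0.02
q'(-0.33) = 0.06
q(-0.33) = -0.02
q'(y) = (9*y^2 - 3)/((y - 5)*(y + 7)) - (3*y^3 - 3*y)/((y - 5)*(y + 7)^2) - (3*y^3 - 3*y)/((y - 5)^2*(y + 7))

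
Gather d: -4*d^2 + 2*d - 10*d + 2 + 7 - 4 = -4*d^2 - 8*d + 5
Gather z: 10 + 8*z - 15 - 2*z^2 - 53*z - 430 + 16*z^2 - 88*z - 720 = 14*z^2 - 133*z - 1155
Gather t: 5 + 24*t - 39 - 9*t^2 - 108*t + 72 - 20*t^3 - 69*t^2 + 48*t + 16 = -20*t^3 - 78*t^2 - 36*t + 54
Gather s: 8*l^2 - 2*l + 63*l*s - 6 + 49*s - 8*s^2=8*l^2 - 2*l - 8*s^2 + s*(63*l + 49) - 6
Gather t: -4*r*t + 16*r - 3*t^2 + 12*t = 16*r - 3*t^2 + t*(12 - 4*r)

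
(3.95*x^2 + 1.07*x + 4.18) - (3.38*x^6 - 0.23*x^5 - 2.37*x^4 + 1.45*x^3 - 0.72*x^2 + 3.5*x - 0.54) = -3.38*x^6 + 0.23*x^5 + 2.37*x^4 - 1.45*x^3 + 4.67*x^2 - 2.43*x + 4.72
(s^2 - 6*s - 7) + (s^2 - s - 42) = 2*s^2 - 7*s - 49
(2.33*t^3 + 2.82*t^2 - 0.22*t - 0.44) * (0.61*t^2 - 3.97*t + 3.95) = 1.4213*t^5 - 7.5299*t^4 - 2.1261*t^3 + 11.744*t^2 + 0.8778*t - 1.738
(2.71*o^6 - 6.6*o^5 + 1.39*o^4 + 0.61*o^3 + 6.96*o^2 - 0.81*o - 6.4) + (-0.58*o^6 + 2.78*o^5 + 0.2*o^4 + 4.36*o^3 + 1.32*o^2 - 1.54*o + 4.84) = 2.13*o^6 - 3.82*o^5 + 1.59*o^4 + 4.97*o^3 + 8.28*o^2 - 2.35*o - 1.56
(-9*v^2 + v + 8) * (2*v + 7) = -18*v^3 - 61*v^2 + 23*v + 56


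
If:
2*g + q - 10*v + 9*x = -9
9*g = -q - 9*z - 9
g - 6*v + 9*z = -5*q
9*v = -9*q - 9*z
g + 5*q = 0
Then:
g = -225/238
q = 45/238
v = -27/238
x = -223/238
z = -9/119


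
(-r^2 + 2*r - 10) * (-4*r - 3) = 4*r^3 - 5*r^2 + 34*r + 30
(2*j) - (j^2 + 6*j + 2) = -j^2 - 4*j - 2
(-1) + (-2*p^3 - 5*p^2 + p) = -2*p^3 - 5*p^2 + p - 1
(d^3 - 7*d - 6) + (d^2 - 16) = d^3 + d^2 - 7*d - 22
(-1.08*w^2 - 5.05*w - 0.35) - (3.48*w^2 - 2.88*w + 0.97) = -4.56*w^2 - 2.17*w - 1.32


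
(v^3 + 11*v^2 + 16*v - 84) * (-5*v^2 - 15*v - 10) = -5*v^5 - 70*v^4 - 255*v^3 + 70*v^2 + 1100*v + 840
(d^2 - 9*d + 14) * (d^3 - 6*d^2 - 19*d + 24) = d^5 - 15*d^4 + 49*d^3 + 111*d^2 - 482*d + 336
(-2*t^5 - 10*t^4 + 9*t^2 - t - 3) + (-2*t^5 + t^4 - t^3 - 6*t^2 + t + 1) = -4*t^5 - 9*t^4 - t^3 + 3*t^2 - 2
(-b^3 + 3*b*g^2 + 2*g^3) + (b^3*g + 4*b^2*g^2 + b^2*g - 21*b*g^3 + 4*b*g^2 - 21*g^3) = b^3*g - b^3 + 4*b^2*g^2 + b^2*g - 21*b*g^3 + 7*b*g^2 - 19*g^3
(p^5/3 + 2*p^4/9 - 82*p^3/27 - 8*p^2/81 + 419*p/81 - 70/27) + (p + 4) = p^5/3 + 2*p^4/9 - 82*p^3/27 - 8*p^2/81 + 500*p/81 + 38/27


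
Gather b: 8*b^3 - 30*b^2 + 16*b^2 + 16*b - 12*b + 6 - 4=8*b^3 - 14*b^2 + 4*b + 2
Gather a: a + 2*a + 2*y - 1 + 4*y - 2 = 3*a + 6*y - 3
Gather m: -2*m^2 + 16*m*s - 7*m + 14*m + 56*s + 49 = -2*m^2 + m*(16*s + 7) + 56*s + 49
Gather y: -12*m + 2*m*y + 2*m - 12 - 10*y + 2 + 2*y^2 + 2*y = -10*m + 2*y^2 + y*(2*m - 8) - 10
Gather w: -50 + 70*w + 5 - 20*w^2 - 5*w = -20*w^2 + 65*w - 45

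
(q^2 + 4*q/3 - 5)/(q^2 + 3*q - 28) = (q^2 + 4*q/3 - 5)/(q^2 + 3*q - 28)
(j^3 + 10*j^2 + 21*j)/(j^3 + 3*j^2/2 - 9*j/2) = 2*(j + 7)/(2*j - 3)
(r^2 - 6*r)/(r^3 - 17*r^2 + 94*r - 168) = r/(r^2 - 11*r + 28)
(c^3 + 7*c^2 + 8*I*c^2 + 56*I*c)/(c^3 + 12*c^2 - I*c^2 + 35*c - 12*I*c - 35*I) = c*(c + 8*I)/(c^2 + c*(5 - I) - 5*I)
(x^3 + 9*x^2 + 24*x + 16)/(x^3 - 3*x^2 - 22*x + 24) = (x^2 + 5*x + 4)/(x^2 - 7*x + 6)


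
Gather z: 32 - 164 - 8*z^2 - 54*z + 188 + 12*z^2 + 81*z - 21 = 4*z^2 + 27*z + 35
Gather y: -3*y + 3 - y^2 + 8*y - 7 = -y^2 + 5*y - 4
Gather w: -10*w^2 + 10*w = -10*w^2 + 10*w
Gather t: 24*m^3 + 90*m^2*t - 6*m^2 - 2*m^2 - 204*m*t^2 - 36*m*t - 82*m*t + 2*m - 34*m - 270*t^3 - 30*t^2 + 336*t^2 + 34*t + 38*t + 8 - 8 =24*m^3 - 8*m^2 - 32*m - 270*t^3 + t^2*(306 - 204*m) + t*(90*m^2 - 118*m + 72)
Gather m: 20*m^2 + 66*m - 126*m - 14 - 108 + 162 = 20*m^2 - 60*m + 40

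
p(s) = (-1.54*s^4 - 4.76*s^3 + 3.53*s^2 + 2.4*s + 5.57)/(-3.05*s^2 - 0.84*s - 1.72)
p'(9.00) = 10.52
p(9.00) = 51.73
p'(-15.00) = -13.72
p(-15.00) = 90.52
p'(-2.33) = -0.87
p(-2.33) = -2.08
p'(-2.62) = -1.16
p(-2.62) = -1.79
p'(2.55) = 4.17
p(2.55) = 4.62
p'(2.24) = 3.91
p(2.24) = 3.36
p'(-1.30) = -0.06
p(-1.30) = -2.50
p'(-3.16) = -1.71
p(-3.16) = -1.01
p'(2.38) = 4.03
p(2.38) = 3.92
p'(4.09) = 5.62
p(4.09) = 12.14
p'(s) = (6.1*s + 0.84)*(-1.54*s^4 - 4.76*s^3 + 3.53*s^2 + 2.4*s + 5.57)/(-3.05*s^2 - 0.84*s - 1.72)^2 + (-6.16*s^3 - 14.28*s^2 + 7.06*s + 2.4)/(-3.05*s^2 - 0.84*s - 1.72)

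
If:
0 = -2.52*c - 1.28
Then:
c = -0.51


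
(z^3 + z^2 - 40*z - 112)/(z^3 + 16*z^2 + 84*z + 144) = (z^2 - 3*z - 28)/(z^2 + 12*z + 36)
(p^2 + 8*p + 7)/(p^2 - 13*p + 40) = (p^2 + 8*p + 7)/(p^2 - 13*p + 40)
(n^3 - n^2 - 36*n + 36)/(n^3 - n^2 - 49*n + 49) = (n^2 - 36)/(n^2 - 49)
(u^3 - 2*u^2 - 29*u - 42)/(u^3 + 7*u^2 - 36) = (u^2 - 5*u - 14)/(u^2 + 4*u - 12)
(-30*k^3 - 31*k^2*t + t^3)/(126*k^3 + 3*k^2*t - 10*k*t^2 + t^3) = (5*k^2 + 6*k*t + t^2)/(-21*k^2 - 4*k*t + t^2)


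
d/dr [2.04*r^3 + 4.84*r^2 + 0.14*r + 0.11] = 6.12*r^2 + 9.68*r + 0.14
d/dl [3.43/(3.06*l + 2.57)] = -10.4958/(3.06*l + 2.57)^2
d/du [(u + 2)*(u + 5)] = 2*u + 7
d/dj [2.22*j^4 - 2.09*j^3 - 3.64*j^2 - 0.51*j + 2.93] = 8.88*j^3 - 6.27*j^2 - 7.28*j - 0.51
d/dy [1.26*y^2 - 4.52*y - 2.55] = 2.52*y - 4.52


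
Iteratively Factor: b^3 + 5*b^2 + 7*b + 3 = (b + 3)*(b^2 + 2*b + 1) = (b + 1)*(b + 3)*(b + 1)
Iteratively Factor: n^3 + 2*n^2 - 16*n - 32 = (n + 2)*(n^2 - 16) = (n + 2)*(n + 4)*(n - 4)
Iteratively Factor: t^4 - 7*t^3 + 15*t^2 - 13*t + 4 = (t - 1)*(t^3 - 6*t^2 + 9*t - 4) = (t - 4)*(t - 1)*(t^2 - 2*t + 1) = (t - 4)*(t - 1)^2*(t - 1)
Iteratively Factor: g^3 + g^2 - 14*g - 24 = (g - 4)*(g^2 + 5*g + 6) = (g - 4)*(g + 3)*(g + 2)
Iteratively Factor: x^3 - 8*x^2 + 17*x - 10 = (x - 5)*(x^2 - 3*x + 2) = (x - 5)*(x - 1)*(x - 2)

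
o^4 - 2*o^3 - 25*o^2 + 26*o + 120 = (o - 5)*(o - 3)*(o + 2)*(o + 4)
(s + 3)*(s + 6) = s^2 + 9*s + 18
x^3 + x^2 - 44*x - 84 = (x - 7)*(x + 2)*(x + 6)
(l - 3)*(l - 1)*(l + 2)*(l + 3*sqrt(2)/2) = l^4 - 2*l^3 + 3*sqrt(2)*l^3/2 - 5*l^2 - 3*sqrt(2)*l^2 - 15*sqrt(2)*l/2 + 6*l + 9*sqrt(2)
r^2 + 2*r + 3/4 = (r + 1/2)*(r + 3/2)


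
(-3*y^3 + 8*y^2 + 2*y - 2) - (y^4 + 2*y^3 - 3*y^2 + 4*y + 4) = -y^4 - 5*y^3 + 11*y^2 - 2*y - 6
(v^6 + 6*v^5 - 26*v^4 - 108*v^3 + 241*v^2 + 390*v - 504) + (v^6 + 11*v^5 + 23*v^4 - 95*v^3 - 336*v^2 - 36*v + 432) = 2*v^6 + 17*v^5 - 3*v^4 - 203*v^3 - 95*v^2 + 354*v - 72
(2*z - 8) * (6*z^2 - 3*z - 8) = 12*z^3 - 54*z^2 + 8*z + 64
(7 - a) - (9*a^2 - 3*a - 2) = -9*a^2 + 2*a + 9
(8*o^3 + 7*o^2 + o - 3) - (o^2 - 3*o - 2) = 8*o^3 + 6*o^2 + 4*o - 1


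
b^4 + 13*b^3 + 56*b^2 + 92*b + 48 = (b + 1)*(b + 2)*(b + 4)*(b + 6)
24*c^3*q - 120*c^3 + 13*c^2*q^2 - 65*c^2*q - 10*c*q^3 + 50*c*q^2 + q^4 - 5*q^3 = (-8*c + q)*(-3*c + q)*(c + q)*(q - 5)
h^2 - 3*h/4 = h*(h - 3/4)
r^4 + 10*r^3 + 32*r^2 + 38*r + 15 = (r + 1)^2*(r + 3)*(r + 5)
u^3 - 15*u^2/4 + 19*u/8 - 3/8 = (u - 3)*(u - 1/2)*(u - 1/4)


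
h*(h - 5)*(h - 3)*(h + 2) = h^4 - 6*h^3 - h^2 + 30*h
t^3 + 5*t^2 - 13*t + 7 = (t - 1)^2*(t + 7)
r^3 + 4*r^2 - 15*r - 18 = (r - 3)*(r + 1)*(r + 6)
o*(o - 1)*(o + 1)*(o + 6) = o^4 + 6*o^3 - o^2 - 6*o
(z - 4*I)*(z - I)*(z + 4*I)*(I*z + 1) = I*z^4 + 2*z^3 + 15*I*z^2 + 32*z - 16*I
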